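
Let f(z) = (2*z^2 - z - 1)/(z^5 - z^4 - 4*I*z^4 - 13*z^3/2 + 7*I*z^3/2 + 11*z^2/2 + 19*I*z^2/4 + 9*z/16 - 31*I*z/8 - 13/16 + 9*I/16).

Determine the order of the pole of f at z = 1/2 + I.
3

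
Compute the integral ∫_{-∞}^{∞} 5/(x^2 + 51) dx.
Let f(z) = 5/(z^2 + 51). The denominator has no real zeros and deg Q - deg P = 2 ≥ 2, so the integral of f over the upper semicircle |z| = R tends to 0 as R → ∞. Closing the contour in the upper half-plane,
  ∫_{-∞}^{∞} f(x) dx = 2πi · Σ Res(f, z_k)  over the poles with Im z_k > 0.

Zeros of the denominator: z^2 + 51 = 0 gives z = ±sqrt(51)*I.
Upper half-plane: z = sqrt(51)*I (simple).

Each pole is a simple zero of Q(z) = z^2 + 51, so Res(f, z₀) = P(z₀)/Q'(z₀) with P(z) = 5, Q'(z) = 2*z:
  Res(f, sqrt(51)*I) = (5)/(2*sqrt(51)*I) = -5*sqrt(51)*I/102

∫_{-∞}^{∞} f(x) dx = 2πi · (-5*sqrt(51)*I/102) = 5*sqrt(51)*pi/51

Final answer: 5*sqrt(51)*pi/51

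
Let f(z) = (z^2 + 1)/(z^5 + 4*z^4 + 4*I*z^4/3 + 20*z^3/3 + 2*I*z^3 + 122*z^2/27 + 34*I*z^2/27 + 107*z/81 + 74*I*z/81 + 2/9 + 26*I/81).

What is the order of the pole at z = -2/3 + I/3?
Factor the denominator:
  z^5 + 4*z^4 + 4*I*z^4/3 + 20*z^3/3 + 2*I*z^3 + 122*z^2/27 + 34*I*z^2/27 + 107*z/81 + 74*I*z/81 + 2/9 + 26*I/81 = (z + 2/3 - I/3)^3*(z + 2 + 2*I)*(z + I/3)

The numerator P(z) = z^2 + 1 has P(-2/3 + I/3) = 4/3 - 4*I/9 ≠ 0, so no factor of (z + 2/3 - I/3) cancels.
Near z = -2/3 + I/3 we can therefore write f(z) = g(z)/(z + 2/3 - I/3)^3 with g analytic at -2/3 + I/3 and g(-2/3 + I/3) ≠ 0 (g is the numerator divided by the remaining denominator factors).

Hence z = -2/3 + I/3 is a pole of order 3.

Final answer: 3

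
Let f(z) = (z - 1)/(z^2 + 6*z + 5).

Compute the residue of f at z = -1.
Write f(z) = P(z)/Q(z) with P(z) = z - 1 and Q(z) = z^2 + 6*z + 5.
The denominator factors as Q(z) = (z + 5)*(z + 1), so z = -1 is a simple zero of Q and P is analytic there; z = -1 is therefore a simple pole and
  Res(f, z₀) = P(z₀)/Q'(z₀).

Q'(z) = 2*z + 6, so Q'(-1) = 4.
P(-1) = -2.

Res(f, -1) = (-2)/(4) = -1/2

Final answer: -1/2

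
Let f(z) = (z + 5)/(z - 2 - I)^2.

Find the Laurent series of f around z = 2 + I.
(7 + I)/(z - 2 - I)^2 + 1/(z - 2 - I)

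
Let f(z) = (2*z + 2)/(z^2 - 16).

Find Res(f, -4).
Write f(z) = P(z)/Q(z) with P(z) = 2*z + 2 and Q(z) = z^2 - 16.
The denominator factors as Q(z) = (z + 4)*(z - 4), so z = -4 is a simple zero of Q and P is analytic there; z = -4 is therefore a simple pole and
  Res(f, z₀) = P(z₀)/Q'(z₀).

Q'(z) = 2*z, so Q'(-4) = -8.
P(-4) = -6.

Res(f, -4) = (-6)/(-8) = 3/4

Final answer: 3/4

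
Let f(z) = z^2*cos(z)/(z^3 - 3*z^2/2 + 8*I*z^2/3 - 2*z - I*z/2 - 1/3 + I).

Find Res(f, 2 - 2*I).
(2256/2465 - 768*I/2465)*cos(2 - 2*I)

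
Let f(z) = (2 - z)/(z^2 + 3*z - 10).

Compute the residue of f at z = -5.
Write f(z) = P(z)/Q(z) with P(z) = 2 - z and Q(z) = z^2 + 3*z - 10.
The denominator factors as Q(z) = (z + 5)*(z - 2), so z = -5 is a simple zero of Q and P is analytic there; z = -5 is therefore a simple pole and
  Res(f, z₀) = P(z₀)/Q'(z₀).

Q'(z) = 2*z + 3, so Q'(-5) = -7.
P(-5) = 7.

Res(f, -5) = (7)/(-7) = -1

Final answer: -1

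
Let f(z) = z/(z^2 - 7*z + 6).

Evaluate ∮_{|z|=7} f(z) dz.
By the residue theorem, ∮_C f(z) dz = 2πi · (sum of the residues of f at the poles inside |z| = 7).

The denominator factors as (z - 6)*(z - 1), so the singularities of f are simple poles at z = 6, z = 1.
  |6|² = 36 < 49 = 7², so this pole is inside the contour.
  |1|² = 1 < 49 = 7², so this pole is inside the contour.

With P(z) = z and Q(z) = z^2 - 7*z + 6, each pole is simple, so Res(f, z₀) = P(z₀)/Q'(z₀) with Q'(z) = 2*z - 7.
  Res(f, 6) = P(6)/Q'(6) = (6)/(5) = 6/5
  Res(f, 1) = P(1)/Q'(1) = (1)/(-5) = -1/5

Sum of residues inside C: 1
∮_C f(z) dz = 2πi · (1) = 2*I*pi

Final answer: 2*I*pi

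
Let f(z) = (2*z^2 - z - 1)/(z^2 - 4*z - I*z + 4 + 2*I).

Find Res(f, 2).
Write f(z) = P(z)/Q(z) with P(z) = 2*z^2 - z - 1 and Q(z) = z^2 - 4*z - I*z + 4 + 2*I.
The denominator factors as Q(z) = (z - 2)*(z - 2 - I), so z = 2 is a simple zero of Q and P is analytic there; z = 2 is therefore a simple pole and
  Res(f, z₀) = P(z₀)/Q'(z₀).

Q'(z) = 2*z - 4 - I, so Q'(2) = -I.
P(2) = 5.

Res(f, 2) = (5)/(-I) = 5*I

Final answer: 5*I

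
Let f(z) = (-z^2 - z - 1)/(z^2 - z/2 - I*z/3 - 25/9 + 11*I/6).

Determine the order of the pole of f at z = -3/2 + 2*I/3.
Factor the denominator:
  z^2 - z/2 - I*z/3 - 25/9 + 11*I/6 = (z + 3/2 - 2*I/3)*(z - 2 + I/3)

The numerator P(z) = -z^2 - z - 1 has P(-3/2 + 2*I/3) = -47/36 + 4*I/3 ≠ 0, so no factor of (z + 3/2 - 2*I/3) cancels.
Near z = -3/2 + 2*I/3 we can therefore write f(z) = g(z)/(z + 3/2 - 2*I/3) with g analytic at -3/2 + 2*I/3 and g(-3/2 + 2*I/3) ≠ 0 (g is the numerator divided by the remaining denominator factors).

Hence z = -3/2 + 2*I/3 is a pole of order 1.

Final answer: 1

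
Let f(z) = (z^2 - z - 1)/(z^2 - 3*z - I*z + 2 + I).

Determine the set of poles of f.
{1, 2 + I}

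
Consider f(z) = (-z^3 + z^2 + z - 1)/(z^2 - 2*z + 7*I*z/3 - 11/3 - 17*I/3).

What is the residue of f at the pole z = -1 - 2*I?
576/169 - 240*I/169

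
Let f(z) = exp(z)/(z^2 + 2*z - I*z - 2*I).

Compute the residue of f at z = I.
Write f(z) = P(z)/Q(z) with P(z) = exp(z) and Q(z) = z^2 + 2*z - I*z - 2*I.
The denominator factors as Q(z) = (z - I)*(z + 2), so z = I is a simple zero of Q and P is analytic there; z = I is therefore a simple pole and
  Res(f, z₀) = P(z₀)/Q'(z₀).

Q'(z) = 2*z + 2 - I, so Q'(I) = 2 + I.
P(I) = exp(I).

Res(f, I) = (exp(I))/(2 + I) = (2/5 - I/5)*exp(I)

Final answer: (2/5 - I/5)*exp(I)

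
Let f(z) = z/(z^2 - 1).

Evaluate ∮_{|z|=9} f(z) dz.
By the residue theorem, ∮_C f(z) dz = 2πi · (sum of the residues of f at the poles inside |z| = 9).

The denominator factors as (z - 1)*(z + 1), so the singularities of f are simple poles at z = 1, z = -1.
  |1|² = 1 < 81 = 9², so this pole is inside the contour.
  |-1|² = 1 < 81 = 9², so this pole is inside the contour.

With P(z) = z and Q(z) = z^2 - 1, each pole is simple, so Res(f, z₀) = P(z₀)/Q'(z₀) with Q'(z) = 2*z.
  Res(f, 1) = P(1)/Q'(1) = (1)/(2) = 1/2
  Res(f, -1) = P(-1)/Q'(-1) = (-1)/(-2) = 1/2

Sum of residues inside C: 1
∮_C f(z) dz = 2πi · (1) = 2*I*pi

Final answer: 2*I*pi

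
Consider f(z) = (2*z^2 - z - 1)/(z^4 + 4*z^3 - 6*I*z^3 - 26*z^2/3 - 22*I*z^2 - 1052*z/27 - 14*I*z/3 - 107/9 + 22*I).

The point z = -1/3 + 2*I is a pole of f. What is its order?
Factor the denominator:
  z^4 + 4*z^3 - 6*I*z^3 - 26*z^2/3 - 22*I*z^2 - 1052*z/27 - 14*I*z/3 - 107/9 + 22*I = (z + 1/3 - 2*I)^3*(z + 3)

The numerator P(z) = 2*z^2 - z - 1 has P(-1/3 + 2*I) = -76/9 - 14*I/3 ≠ 0, so no factor of (z + 1/3 - 2*I) cancels.
Near z = -1/3 + 2*I we can therefore write f(z) = g(z)/(z + 1/3 - 2*I)^3 with g analytic at -1/3 + 2*I and g(-1/3 + 2*I) ≠ 0 (g is the numerator divided by the remaining denominator factors).

Hence z = -1/3 + 2*I is a pole of order 3.

Final answer: 3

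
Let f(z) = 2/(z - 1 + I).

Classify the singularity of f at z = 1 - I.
pole of order 1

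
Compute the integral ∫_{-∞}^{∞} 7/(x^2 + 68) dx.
Let f(z) = 7/(z^2 + 68). The denominator has no real zeros and deg Q - deg P = 2 ≥ 2, so the integral of f over the upper semicircle |z| = R tends to 0 as R → ∞. Closing the contour in the upper half-plane,
  ∫_{-∞}^{∞} f(x) dx = 2πi · Σ Res(f, z_k)  over the poles with Im z_k > 0.

Zeros of the denominator: z^2 + 68 = 0 gives z = ±2*sqrt(17)*I.
Upper half-plane: z = 2*sqrt(17)*I (simple).

Each pole is a simple zero of Q(z) = z^2 + 68, so Res(f, z₀) = P(z₀)/Q'(z₀) with P(z) = 7, Q'(z) = 2*z:
  Res(f, 2*sqrt(17)*I) = (7)/(4*sqrt(17)*I) = -7*sqrt(17)*I/68

∫_{-∞}^{∞} f(x) dx = 2πi · (-7*sqrt(17)*I/68) = 7*sqrt(17)*pi/34

Final answer: 7*sqrt(17)*pi/34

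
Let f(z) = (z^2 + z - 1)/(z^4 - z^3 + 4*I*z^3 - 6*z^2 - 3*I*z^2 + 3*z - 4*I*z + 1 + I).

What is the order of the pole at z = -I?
3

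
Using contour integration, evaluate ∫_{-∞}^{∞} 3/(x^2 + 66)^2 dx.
Let f(z) = 3/(z^2 + 66)^2. The denominator has no real zeros and deg Q - deg P = 4 ≥ 2, so the integral of f over the upper semicircle |z| = R tends to 0 as R → ∞. Closing the contour in the upper half-plane,
  ∫_{-∞}^{∞} f(x) dx = 2πi · Σ Res(f, z_k)  over the poles with Im z_k > 0.

Zeros of the denominator: z^2 + 66 = 0 gives z = ±sqrt(66)*I.
Upper half-plane: z = sqrt(66)*I (a pole of order 2).

Write f(z) = g(z)/(z - sqrt(66)*I)^2 with g(z) = 3/(z + sqrt(66)*I)^2. For a double pole, Res(f, z₀) = g'(z₀):
  g'(z) = -6/(z + sqrt(66)*I)^3
  Res(f, sqrt(66)*I) = g'(sqrt(66)*I) = -sqrt(66)*I/5808

∫_{-∞}^{∞} f(x) dx = 2πi · (-sqrt(66)*I/5808) = sqrt(66)*pi/2904

Final answer: sqrt(66)*pi/2904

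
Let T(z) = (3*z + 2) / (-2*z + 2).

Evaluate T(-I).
Substitute z = -I:
  numerator:   3*(-I) + 2 = 2 - 3*I
  denominator: -2*(-I) + 2 = 2 + 2*I
T(-I) = (2 - 3*I)/(2 + 2*I); multiplying numerator and denominator by the conjugate 2 - 2*I gives (-2 - 10*I)/8 = -1/4 - 5*I/4

Final answer: -1/4 - 5*I/4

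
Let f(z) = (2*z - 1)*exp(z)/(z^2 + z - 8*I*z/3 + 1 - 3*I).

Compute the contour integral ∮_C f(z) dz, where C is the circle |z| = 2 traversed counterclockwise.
By the residue theorem, ∮_C f(z) dz = 2πi · (sum of the residues of f at the poles inside |z| = 2).

The denominator factors as (z + 1 + I/3)*(z - 3*I), so the singularities of f are simple poles at z = -1 - I/3, z = 3*I.
  |-1 - I/3|² = 10/9 < 4 = 2², so this pole is inside the contour.
  |3*I|² = 9 > 4 = 2², so this pole is outside the contour.

With P(z) = (2*z - 1)*exp(z) and Q(z) = z^2 + z - 8*I*z/3 + 1 - 3*I, each pole is simple, so Res(f, z₀) = P(z₀)/Q'(z₀) with Q'(z) = 2*z + 1 - 8*I/3.
  Res(f, -1 - I/3) = P(-1 - I/3)/Q'(-1 - I/3) = ((-3 - 2*I/3)*exp(-1 - I/3))/(-1 - 10*I/3) = (47/109 - 84*I/109)*exp(-1 - I/3)

∮_C f(z) dz = 2πi · ((47/109 - 84*I/109)*exp(-1 - I/3)) = pi*(168/109 + 94*I/109)*exp(-1 - I/3)

Final answer: pi*(168/109 + 94*I/109)*exp(-1 - I/3)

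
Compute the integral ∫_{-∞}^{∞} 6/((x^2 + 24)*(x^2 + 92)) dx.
Let f(z) = 6/((z^2 + 24)*(z^2 + 92)). The denominator has no real zeros and deg Q - deg P = 4 ≥ 2, so the integral of f over the upper semicircle |z| = R tends to 0 as R → ∞. Closing the contour in the upper half-plane,
  ∫_{-∞}^{∞} f(x) dx = 2πi · Σ Res(f, z_k)  over the poles with Im z_k > 0.

Zeros of the denominator: z^2 + 92 = 0 gives z = ±2*sqrt(23)*I; z^2 + 24 = 0 gives z = ±2*sqrt(6)*I.
Upper half-plane: z = 2*sqrt(23)*I, z = 2*sqrt(6)*I (simple).

Each pole is a simple zero of Q(z) = z^4 + 116*z^2 + 2208, so Res(f, z₀) = P(z₀)/Q'(z₀) with P(z) = 6, Q'(z) = 4*z^3 + 232*z:
  Res(f, 2*sqrt(23)*I) = (6)/(-272*sqrt(23)*I) = 3*sqrt(23)*I/3128
  Res(f, 2*sqrt(6)*I) = (6)/(272*sqrt(6)*I) = -sqrt(6)*I/272

Sum of residues: I*(-23*sqrt(6) + 6*sqrt(23))/6256
∫_{-∞}^{∞} f(x) dx = 2πi · (I*(-23*sqrt(6) + 6*sqrt(23))/6256) = pi*(-6*sqrt(23) + 23*sqrt(6))/3128

Final answer: pi*(-6*sqrt(23) + 23*sqrt(6))/3128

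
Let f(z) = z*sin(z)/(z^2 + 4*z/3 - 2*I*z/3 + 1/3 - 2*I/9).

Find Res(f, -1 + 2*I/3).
Write f(z) = P(z)/Q(z) with P(z) = z*sin(z) and Q(z) = z^2 + 4*z/3 - 2*I*z/3 + 1/3 - 2*I/9.
The denominator factors as Q(z) = (z + 1/3)*(z + 1 - 2*I/3), so z = -1 + 2*I/3 is a simple zero of Q and P is analytic there; z = -1 + 2*I/3 is therefore a simple pole and
  Res(f, z₀) = P(z₀)/Q'(z₀).

Q'(z) = 2*z + 4/3 - 2*I/3, so Q'(-1 + 2*I/3) = -2/3 + 2*I/3.
P(-1 + 2*I/3) = (1 - 2*I/3)*sin(1 - 2*I/3).

Res(f, -1 + 2*I/3) = ((1 - 2*I/3)*sin(1 - 2*I/3))/(-2/3 + 2*I/3) = (-5/4 - I/4)*sin(1 - 2*I/3)

Final answer: (-5/4 - I/4)*sin(1 - 2*I/3)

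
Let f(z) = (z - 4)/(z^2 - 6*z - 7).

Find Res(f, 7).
3/8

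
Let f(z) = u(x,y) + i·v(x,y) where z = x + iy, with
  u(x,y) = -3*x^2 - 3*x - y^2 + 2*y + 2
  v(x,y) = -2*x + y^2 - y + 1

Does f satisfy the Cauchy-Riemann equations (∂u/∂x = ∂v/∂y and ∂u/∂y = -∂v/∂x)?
∂u/∂x = -6*x - 3
∂v/∂y = 2*y - 1
∂u/∂y = 2 - 2*y
∂v/∂x = -2
∂u/∂x ≠ ∂v/∂y and ∂u/∂y ≠ -∂v/∂x; the Cauchy-Riemann equations are not satisfied, so f is not analytic.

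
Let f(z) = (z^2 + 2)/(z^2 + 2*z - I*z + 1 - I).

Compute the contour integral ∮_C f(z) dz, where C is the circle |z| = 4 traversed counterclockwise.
pi*(-2 - 4*I)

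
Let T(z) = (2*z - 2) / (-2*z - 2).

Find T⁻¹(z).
Set w = T(z) = (2*z - 2) / (-2*z - 2) and solve for z:
  w*(-2*z - 2) = 2*z - 2
  -2*w + z*(-2*w - 2) + 2 = 0
  z*(-2*w - 2) = 2*w - 2
  z = (2 - 2*w)/(2*w + 2)
Renaming the variable, T⁻¹(z) = (-2*z + 2)/(2*z + 2) = (-z + 1)/(z + 1).
(Check: ad - bc = -8 ≠ 0, so T is invertible.)

Final answer: (-z + 1)/(z + 1)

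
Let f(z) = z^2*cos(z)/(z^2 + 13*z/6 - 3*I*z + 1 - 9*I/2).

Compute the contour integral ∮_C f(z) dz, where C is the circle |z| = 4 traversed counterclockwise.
By the residue theorem, ∮_C f(z) dz = 2πi · (sum of the residues of f at the poles inside |z| = 4).

The denominator factors as (z + 2/3 - 3*I)*(z + 3/2), so the singularities of f are simple poles at z = -2/3 + 3*I, z = -3/2.
  |-2/3 + 3*I|² = 85/9 < 16 = 4², so this pole is inside the contour.
  |-3/2|² = 9/4 < 16 = 4², so this pole is inside the contour.

With P(z) = z^2*cos(z) and Q(z) = z^2 + 13*z/6 - 3*I*z + 1 - 9*I/2, each pole is simple, so Res(f, z₀) = P(z₀)/Q'(z₀) with Q'(z) = 2*z + 13/6 - 3*I.
  Res(f, -2/3 + 3*I) = P(-2/3 + 3*I)/Q'(-2/3 + 3*I) = ((-77/9 - 4*I)*cos(2/3 - 3*I))/(5/6 + 3*I) = (-2066/1047 + 804*I/349)*cos(2/3 - 3*I)
  Res(f, -3/2) = P(-3/2)/Q'(-3/2) = (9*cos(3/2)/4)/(-5/6 - 3*I) = (-135/698 + 243*I/349)*cos(3/2)

Sum of residues inside C: (-135/698 + 243*I/349)*cos(3/2) + (-2066/1047 + 804*I/349)*cos(2/3 - 3*I)
∮_C f(z) dz = 2πi · ((-135/698 + 243*I/349)*cos(3/2) + (-2066/1047 + 804*I/349)*cos(2/3 - 3*I)) = pi*(-1608/349 - 4132*I/1047)*cos(2/3 - 3*I) + pi*(-486/349 - 135*I/349)*cos(3/2)

Final answer: pi*(-1608/349 - 4132*I/1047)*cos(2/3 - 3*I) + pi*(-486/349 - 135*I/349)*cos(3/2)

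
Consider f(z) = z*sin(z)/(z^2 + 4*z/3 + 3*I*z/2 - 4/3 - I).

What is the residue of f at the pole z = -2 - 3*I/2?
(-273/337 - 36*I/337)*sin(2 + 3*I/2)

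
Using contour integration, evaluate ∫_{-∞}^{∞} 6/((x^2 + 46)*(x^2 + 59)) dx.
Let f(z) = 6/((z^2 + 46)*(z^2 + 59)). The denominator has no real zeros and deg Q - deg P = 4 ≥ 2, so the integral of f over the upper semicircle |z| = R tends to 0 as R → ∞. Closing the contour in the upper half-plane,
  ∫_{-∞}^{∞} f(x) dx = 2πi · Σ Res(f, z_k)  over the poles with Im z_k > 0.

Zeros of the denominator: z^2 + 59 = 0 gives z = ±sqrt(59)*I; z^2 + 46 = 0 gives z = ±sqrt(46)*I.
Upper half-plane: z = sqrt(46)*I, z = sqrt(59)*I (simple).

Each pole is a simple zero of Q(z) = z^4 + 105*z^2 + 2714, so Res(f, z₀) = P(z₀)/Q'(z₀) with P(z) = 6, Q'(z) = 4*z^3 + 210*z:
  Res(f, sqrt(46)*I) = (6)/(26*sqrt(46)*I) = -3*sqrt(46)*I/598
  Res(f, sqrt(59)*I) = (6)/(-26*sqrt(59)*I) = 3*sqrt(59)*I/767

Sum of residues: 3*I*(-59*sqrt(46) + 46*sqrt(59))/35282
∫_{-∞}^{∞} f(x) dx = 2πi · (3*I*(-59*sqrt(46) + 46*sqrt(59))/35282) = 3*pi*(-46*sqrt(59) + 59*sqrt(46))/17641

Final answer: 3*pi*(-46*sqrt(59) + 59*sqrt(46))/17641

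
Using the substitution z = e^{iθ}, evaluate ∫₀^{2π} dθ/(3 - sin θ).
Call the integral J. The integrand is 2π-periodic and we integrate over a full period, so shifting θ does not change the value (θ → θ + π/2 turns sin θ into cos θ; θ → θ + π flips the sign of the trig term). Hence
  J = ∫₀^{2π} dθ/(3 + cos θ).
Put z = e^{iθ}: then cos θ = (z + 1/z)/2, dθ = dz/(iz), and z runs once counterclockwise around |z| = 1:
  J = ∮_{|z|=1} 1/(3 + (z + 1/z)/2) · dz/(iz) = (2/i) ∮_{|z|=1} dz/(z^2 + 6*z + 1).
The roots of z^2 + 6*z + 1 are z = (-3 ± sqrt(3^2 - 1^2)), with sqrt(8) = 2*sqrt(2); their product is 1, so only z₊ = -3 + 2*sqrt(2) lies inside the unit circle (z₋ = -3 - 2*sqrt(2) lies outside).
z₊ is a simple zero of q(z) = z^2 + 6*z + 1, so Res(1/q, z₊) = 1/q'(z₊) with q'(z) = 2*z + 6; and q'(z₊) = (z₊ - z₋) = 4*sqrt(2).
Therefore J = (2/i) · 2πi · 1/(4*sqrt(2)) = 2*pi/(2*sqrt(2)) = sqrt(2)*pi/2

Final answer: sqrt(2)*pi/2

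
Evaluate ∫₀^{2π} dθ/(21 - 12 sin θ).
Call the integral J. The integrand is 2π-periodic and we integrate over a full period, so shifting θ does not change the value (θ → θ + π/2 turns sin θ into cos θ; θ → θ + π flips the sign of the trig term). Hence
  J = ∫₀^{2π} dθ/(21 + 12 cos θ).
Put z = e^{iθ}: then cos θ = (z + 1/z)/2, dθ = dz/(iz), and z runs once counterclockwise around |z| = 1:
  J = ∮_{|z|=1} 1/(21 + 12*(z + 1/z)/2) · dz/(iz) = (2/i) ∮_{|z|=1} dz/(12*z^2 + 42*z + 12).
The roots of 12*z^2 + 42*z + 12 are z = (-21 ± sqrt(21^2 - 12^2))/12, with sqrt(297) = 3*sqrt(33); their product is 1, so only z₊ = -7/4 + sqrt(33)/4 lies inside the unit circle (z₋ = -7/4 - sqrt(33)/4 lies outside).
z₊ is a simple zero of q(z) = 12*z^2 + 42*z + 12, so Res(1/q, z₊) = 1/q'(z₊) with q'(z) = 24*z + 42; and q'(z₊) = 12*(z₊ - z₋) = 6*sqrt(33).
Therefore J = (2/i) · 2πi · 1/(6*sqrt(33)) = 2*pi/(3*sqrt(33)) = 2*sqrt(33)*pi/99

Final answer: 2*sqrt(33)*pi/99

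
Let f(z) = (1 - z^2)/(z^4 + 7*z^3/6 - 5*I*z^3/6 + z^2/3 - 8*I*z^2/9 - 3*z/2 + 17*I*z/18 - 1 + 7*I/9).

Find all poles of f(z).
The singularities of f are the zeros of the denominator. Factoring,
  z^4 + 7*z^3/6 - 5*I*z^3/6 + z^2/3 - 8*I*z^2/9 - 3*z/2 + 17*I*z/18 - 1 + 7*I/9 = (z - 1)*(z + 2/3)*(z + 1/2 - 3*I/2)*(z + 1 + 2*I/3)
so the candidates are z = 1, z = -2/3, z = -1/2 + 3*I/2, z = -1 - 2*I/3.

Check the numerator P(z) = 1 - z^2 at each one:
  P(1) = 0, so the factor (z - 1) cancels and z = 1 is only a removable singularity, not a pole.
  P(-2/3) = 5/9 ≠ 0, so z = -2/3 is a (simple) pole.
  P(-1/2 + 3*I/2) = 3 + 3*I/2 ≠ 0, so z = -1/2 + 3*I/2 is a (simple) pole.
  P(-1 - 2*I/3) = 4/9 - 4*I/3 ≠ 0, so z = -1 - 2*I/3 is a (simple) pole.

Poles of f: {-1 - 2*I/3, -2/3, -1/2 + 3*I/2}

Final answer: {-1 - 2*I/3, -2/3, -1/2 + 3*I/2}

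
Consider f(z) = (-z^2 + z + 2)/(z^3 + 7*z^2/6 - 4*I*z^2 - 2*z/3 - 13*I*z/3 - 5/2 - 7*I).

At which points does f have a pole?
{-2/3 - I, -1/2 + 2*I, 3*I}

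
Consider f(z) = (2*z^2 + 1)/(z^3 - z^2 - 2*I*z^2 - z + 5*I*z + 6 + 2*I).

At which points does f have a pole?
The singularities of f are the zeros of the denominator. Factoring,
  z^3 - z^2 - 2*I*z^2 - z + 5*I*z + 6 + 2*I = (z + 1 - I)*(z - 2 + I)*(z - 2*I)
so the candidates are z = -1 + I, z = 2 - I, z = 2*I.

Check the numerator P(z) = 2*z^2 + 1 at each one:
  P(-1 + I) = 1 - 4*I ≠ 0, so z = -1 + I is a (simple) pole.
  P(2 - I) = 7 - 8*I ≠ 0, so z = 2 - I is a (simple) pole.
  P(2*I) = -7 ≠ 0, so z = 2*I is a (simple) pole.

Poles of f: {-1 + I, 2*I, 2 - I}

Final answer: {-1 + I, 2*I, 2 - I}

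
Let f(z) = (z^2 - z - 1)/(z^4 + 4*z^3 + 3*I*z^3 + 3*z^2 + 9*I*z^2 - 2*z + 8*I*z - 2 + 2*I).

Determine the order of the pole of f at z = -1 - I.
3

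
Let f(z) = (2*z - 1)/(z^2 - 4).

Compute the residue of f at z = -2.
Write f(z) = P(z)/Q(z) with P(z) = 2*z - 1 and Q(z) = z^2 - 4.
The denominator factors as Q(z) = (z - 2)*(z + 2), so z = -2 is a simple zero of Q and P is analytic there; z = -2 is therefore a simple pole and
  Res(f, z₀) = P(z₀)/Q'(z₀).

Q'(z) = 2*z, so Q'(-2) = -4.
P(-2) = -5.

Res(f, -2) = (-5)/(-4) = 5/4

Final answer: 5/4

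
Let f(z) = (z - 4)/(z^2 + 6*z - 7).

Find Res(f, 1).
Write f(z) = P(z)/Q(z) with P(z) = z - 4 and Q(z) = z^2 + 6*z - 7.
The denominator factors as Q(z) = (z + 7)*(z - 1), so z = 1 is a simple zero of Q and P is analytic there; z = 1 is therefore a simple pole and
  Res(f, z₀) = P(z₀)/Q'(z₀).

Q'(z) = 2*z + 6, so Q'(1) = 8.
P(1) = -3.

Res(f, 1) = (-3)/(8) = -3/8

Final answer: -3/8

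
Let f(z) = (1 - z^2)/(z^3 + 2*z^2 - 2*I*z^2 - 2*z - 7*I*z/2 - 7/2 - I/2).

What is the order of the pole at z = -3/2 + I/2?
2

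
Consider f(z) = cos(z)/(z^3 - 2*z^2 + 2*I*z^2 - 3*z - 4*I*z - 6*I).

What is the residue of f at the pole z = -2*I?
Write f(z) = P(z)/Q(z) with P(z) = cos(z) and Q(z) = z^3 - 2*z^2 + 2*I*z^2 - 3*z - 4*I*z - 6*I.
The denominator factors as Q(z) = (z - 3)*(z + 2*I)*(z + 1), so z = -2*I is a simple zero of Q and P is analytic there; z = -2*I is therefore a simple pole and
  Res(f, z₀) = P(z₀)/Q'(z₀).

Q'(z) = 3*z^2 - 4*z + 4*I*z - 3 - 4*I, so Q'(-2*I) = -7 + 4*I.
P(-2*I) = cosh(2).

Res(f, -2*I) = (cosh(2))/(-7 + 4*I) = (-7/65 - 4*I/65)*cosh(2)

Final answer: (-7/65 - 4*I/65)*cosh(2)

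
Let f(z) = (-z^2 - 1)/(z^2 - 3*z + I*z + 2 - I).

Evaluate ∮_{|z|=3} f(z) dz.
pi*(-2 - 6*I)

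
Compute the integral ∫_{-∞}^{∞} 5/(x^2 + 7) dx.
Let f(z) = 5/(z^2 + 7). The denominator has no real zeros and deg Q - deg P = 2 ≥ 2, so the integral of f over the upper semicircle |z| = R tends to 0 as R → ∞. Closing the contour in the upper half-plane,
  ∫_{-∞}^{∞} f(x) dx = 2πi · Σ Res(f, z_k)  over the poles with Im z_k > 0.

Zeros of the denominator: z^2 + 7 = 0 gives z = ±sqrt(7)*I.
Upper half-plane: z = sqrt(7)*I (simple).

Each pole is a simple zero of Q(z) = z^2 + 7, so Res(f, z₀) = P(z₀)/Q'(z₀) with P(z) = 5, Q'(z) = 2*z:
  Res(f, sqrt(7)*I) = (5)/(2*sqrt(7)*I) = -5*sqrt(7)*I/14

∫_{-∞}^{∞} f(x) dx = 2πi · (-5*sqrt(7)*I/14) = 5*sqrt(7)*pi/7

Final answer: 5*sqrt(7)*pi/7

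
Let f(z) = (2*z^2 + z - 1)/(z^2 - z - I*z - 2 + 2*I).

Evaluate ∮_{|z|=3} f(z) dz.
pi*(-4 + 6*I)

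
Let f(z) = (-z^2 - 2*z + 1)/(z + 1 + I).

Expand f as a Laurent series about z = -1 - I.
Put w = z - (-1 - I), i.e. z = w - 1 - I. The denominator is w, so it suffices to rewrite the numerator in powers of w.

P(z) = -z^2 - 2*z + 1
P(w - 1 - I) = 3 + 2*I*w - w^2

Dividing each term by w:
  f = 3/w + 2*I - w

Substituting back w = z + 1 + I:
  f(z) = 3/(z + 1 + I) + 2*I - (z + 1 + I)

The series is finite because the numerator is a polynomial; the negative powers form the principal part, and the coefficient of 1/(z + 1 + I) gives Res(f, -1 - I) = 3.

Final answer: 3/(z + 1 + I) + 2*I - (z + 1 + I)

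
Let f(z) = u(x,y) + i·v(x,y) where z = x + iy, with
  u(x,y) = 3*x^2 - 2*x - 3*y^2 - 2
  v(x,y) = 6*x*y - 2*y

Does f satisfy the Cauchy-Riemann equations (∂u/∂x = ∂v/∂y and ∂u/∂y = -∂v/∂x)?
∂u/∂x = 6*x - 2
∂v/∂y = 6*x - 2
∂u/∂y = -6*y
∂v/∂x = 6*y
∂u/∂x = ∂v/∂y and ∂u/∂y = -∂v/∂x hold identically; f is analytic.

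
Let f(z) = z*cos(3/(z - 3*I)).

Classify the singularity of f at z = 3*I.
Let u = z - 3*I. Then
  cos(3/u) = Σ_{k≥0} (-1)^k (3)^(2k)/((2k)!·u^(2k)) = 1 - 9/(2*u^2) + 27/(8*u^4) + ...
which has infinitely many negative powers of u, so cos(3/(z - 3*I)) has an essential singularity at z = 3*I.
The extra factor z is a nonzero polynomial; if the product had at most a pole at z = 3*I, dividing by that polynomial would leave cos(3/(z - 3*I)) with at most a pole too — contradiction. (Equivalently, the product's Laurent series still has infinitely many negative powers.)
So the singularity is essential.

Final answer: essential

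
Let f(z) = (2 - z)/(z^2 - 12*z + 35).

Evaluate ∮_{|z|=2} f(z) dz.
0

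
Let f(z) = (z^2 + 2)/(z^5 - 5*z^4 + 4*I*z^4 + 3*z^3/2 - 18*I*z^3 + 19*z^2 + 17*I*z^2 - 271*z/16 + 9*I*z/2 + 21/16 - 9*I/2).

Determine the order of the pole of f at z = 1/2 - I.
Factor the denominator:
  z^5 - 5*z^4 + 4*I*z^4 + 3*z^3/2 - 18*I*z^3 + 19*z^2 + 17*I*z^2 - 271*z/16 + 9*I*z/2 + 21/16 - 9*I/2 = (z - 1/2 + I)^4*(z - 3)

The numerator P(z) = z^2 + 2 has P(1/2 - I) = 5/4 - I ≠ 0, so no factor of (z - 1/2 + I) cancels.
Near z = 1/2 - I we can therefore write f(z) = g(z)/(z - 1/2 + I)^4 with g analytic at 1/2 - I and g(1/2 - I) ≠ 0 (g is the numerator divided by the remaining denominator factors).

Hence z = 1/2 - I is a pole of order 4.

Final answer: 4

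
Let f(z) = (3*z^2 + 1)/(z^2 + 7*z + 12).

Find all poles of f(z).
The singularities of f are the zeros of the denominator. Factoring,
  z^2 + 7*z + 12 = (z + 3)*(z + 4)
so the candidates are z = -3, z = -4.

Check the numerator P(z) = 3*z^2 + 1 at each one:
  P(-3) = 28 ≠ 0, so z = -3 is a (simple) pole.
  P(-4) = 49 ≠ 0, so z = -4 is a (simple) pole.

Poles of f: {-4, -3}

Final answer: {-4, -3}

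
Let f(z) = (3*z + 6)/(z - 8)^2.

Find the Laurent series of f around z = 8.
30/(z - 8)^2 + 3/(z - 8)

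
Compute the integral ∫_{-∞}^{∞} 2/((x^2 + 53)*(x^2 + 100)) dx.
Let f(z) = 2/((z^2 + 53)*(z^2 + 100)). The denominator has no real zeros and deg Q - deg P = 4 ≥ 2, so the integral of f over the upper semicircle |z| = R tends to 0 as R → ∞. Closing the contour in the upper half-plane,
  ∫_{-∞}^{∞} f(x) dx = 2πi · Σ Res(f, z_k)  over the poles with Im z_k > 0.

Zeros of the denominator: z^2 + 100 = 0 gives z = ±10*I; z^2 + 53 = 0 gives z = ±sqrt(53)*I.
Upper half-plane: z = 10*I, z = sqrt(53)*I (simple).

Each pole is a simple zero of Q(z) = z^4 + 153*z^2 + 5300, so Res(f, z₀) = P(z₀)/Q'(z₀) with P(z) = 2, Q'(z) = 4*z^3 + 306*z:
  Res(f, 10*I) = (2)/(-940*I) = I/470
  Res(f, sqrt(53)*I) = (2)/(94*sqrt(53)*I) = -sqrt(53)*I/2491

Sum of residues: I*(53 - 10*sqrt(53))/24910
∫_{-∞}^{∞} f(x) dx = 2πi · (I*(53 - 10*sqrt(53))/24910) = pi*(-53 + 10*sqrt(53))/12455

Final answer: pi*(-53 + 10*sqrt(53))/12455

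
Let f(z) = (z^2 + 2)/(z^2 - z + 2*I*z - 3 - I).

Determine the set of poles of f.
The singularities of f are the zeros of the denominator. Factoring,
  z^2 - z + 2*I*z - 3 - I = (z - 2 + I)*(z + 1 + I)
so the candidates are z = 2 - I, z = -1 - I.

Check the numerator P(z) = z^2 + 2 at each one:
  P(2 - I) = 5 - 4*I ≠ 0, so z = 2 - I is a (simple) pole.
  P(-1 - I) = 2 + 2*I ≠ 0, so z = -1 - I is a (simple) pole.

Poles of f: {-1 - I, 2 - I}

Final answer: {-1 - I, 2 - I}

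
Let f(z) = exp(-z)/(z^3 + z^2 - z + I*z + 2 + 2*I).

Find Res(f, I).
Write f(z) = P(z)/Q(z) with P(z) = exp(-z) and Q(z) = z^3 + z^2 - z + I*z + 2 + 2*I.
The denominator factors as Q(z) = (z - I)*(z + 2)*(z - 1 + I), so z = I is a simple zero of Q and P is analytic there; z = I is therefore a simple pole and
  Res(f, z₀) = P(z₀)/Q'(z₀).

Q'(z) = 3*z^2 + 2*z - 1 + I, so Q'(I) = -4 + 3*I.
P(I) = exp(-I).

Res(f, I) = (exp(-I))/(-4 + 3*I) = (-4/25 - 3*I/25)*exp(-I)

Final answer: (-4/25 - 3*I/25)*exp(-I)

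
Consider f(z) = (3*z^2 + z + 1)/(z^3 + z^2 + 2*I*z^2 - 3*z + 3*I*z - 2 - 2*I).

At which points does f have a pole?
The singularities of f are the zeros of the denominator. Factoring,
  z^3 + z^2 + 2*I*z^2 - 3*z + 3*I*z - 2 - 2*I = (z - 1 + I)*(z + 2)*(z + I)
so the candidates are z = 1 - I, z = -2, z = -I.

Check the numerator P(z) = 3*z^2 + z + 1 at each one:
  P(1 - I) = 2 - 7*I ≠ 0, so z = 1 - I is a (simple) pole.
  P(-2) = 11 ≠ 0, so z = -2 is a (simple) pole.
  P(-I) = -2 - I ≠ 0, so z = -I is a (simple) pole.

Poles of f: {-2, -I, 1 - I}

Final answer: {-2, -I, 1 - I}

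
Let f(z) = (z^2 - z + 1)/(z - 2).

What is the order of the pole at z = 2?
1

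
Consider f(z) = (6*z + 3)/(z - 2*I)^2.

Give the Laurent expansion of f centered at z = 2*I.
Put w = z - (2*I), i.e. z = w + 2*I. The denominator is w^2, so it suffices to rewrite the numerator in powers of w.

P(z) = 6*z + 3
P(w + 2*I) = 3 + 12*I + 6*w

Dividing each term by w^2:
  f = (3 + 12*I)/w^2 + 6/w

Substituting back w = z - 2*I:
  f(z) = (3 + 12*I)/(z - 2*I)^2 + 6/(z - 2*I)

The series is finite because the numerator is a polynomial; the negative powers form the principal part, and the coefficient of 1/(z - 2*I) gives Res(f, 2*I) = 6.

Final answer: (3 + 12*I)/(z - 2*I)^2 + 6/(z - 2*I)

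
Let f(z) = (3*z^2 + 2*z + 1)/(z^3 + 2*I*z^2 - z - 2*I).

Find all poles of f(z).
The singularities of f are the zeros of the denominator. Factoring,
  z^3 + 2*I*z^2 - z - 2*I = (z + 2*I)*(z + 1)*(z - 1)
so the candidates are z = -2*I, z = -1, z = 1.

Check the numerator P(z) = 3*z^2 + 2*z + 1 at each one:
  P(-2*I) = -11 - 4*I ≠ 0, so z = -2*I is a (simple) pole.
  P(-1) = 2 ≠ 0, so z = -1 is a (simple) pole.
  P(1) = 6 ≠ 0, so z = 1 is a (simple) pole.

Poles of f: {-1, -2*I, 1}

Final answer: {-1, -2*I, 1}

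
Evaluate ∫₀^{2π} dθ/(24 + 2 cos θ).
Let J = ∫₀^{2π} dθ/(24 + 2 cos θ).
Put z = e^{iθ}: then cos θ = (z + 1/z)/2, dθ = dz/(iz), and z runs once counterclockwise around |z| = 1:
  J = ∮_{|z|=1} 1/(24 + 2*(z + 1/z)/2) · dz/(iz) = (2/i) ∮_{|z|=1} dz/(2*z^2 + 48*z + 2).
The roots of 2*z^2 + 48*z + 2 are z = (-24 ± sqrt(24^2 - 2^2))/2, with sqrt(572) = 2*sqrt(143); their product is 1, so only z₊ = -12 + sqrt(143) lies inside the unit circle (z₋ = -12 - sqrt(143) lies outside).
z₊ is a simple zero of q(z) = 2*z^2 + 48*z + 2, so Res(1/q, z₊) = 1/q'(z₊) with q'(z) = 4*z + 48; and q'(z₊) = 2*(z₊ - z₋) = 4*sqrt(143).
Therefore J = (2/i) · 2πi · 1/(4*sqrt(143)) = 2*pi/(2*sqrt(143)) = sqrt(143)*pi/143

Final answer: sqrt(143)*pi/143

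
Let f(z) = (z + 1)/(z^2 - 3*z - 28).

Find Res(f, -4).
3/11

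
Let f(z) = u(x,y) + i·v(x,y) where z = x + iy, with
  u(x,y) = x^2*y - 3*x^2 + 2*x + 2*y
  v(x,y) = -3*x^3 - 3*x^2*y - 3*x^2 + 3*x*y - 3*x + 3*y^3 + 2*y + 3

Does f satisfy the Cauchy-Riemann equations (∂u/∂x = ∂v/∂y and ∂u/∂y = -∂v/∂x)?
∂u/∂x = 2*x*y - 6*x + 2
∂v/∂y = -3*x^2 + 3*x + 9*y^2 + 2
∂u/∂y = x^2 + 2
∂v/∂x = -9*x^2 - 6*x*y - 6*x + 3*y - 3
∂u/∂x ≠ ∂v/∂y and ∂u/∂y ≠ -∂v/∂x; the Cauchy-Riemann equations are not satisfied, so f is not analytic.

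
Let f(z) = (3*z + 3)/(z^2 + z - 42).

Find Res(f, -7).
18/13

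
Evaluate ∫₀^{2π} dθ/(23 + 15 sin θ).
Call the integral J. The integrand is 2π-periodic and we integrate over a full period, so shifting θ does not change the value (θ → θ + π/2 turns sin θ into cos θ). Hence
  J = ∫₀^{2π} dθ/(23 + 15 cos θ).
Put z = e^{iθ}: then cos θ = (z + 1/z)/2, dθ = dz/(iz), and z runs once counterclockwise around |z| = 1:
  J = ∮_{|z|=1} 1/(23 + 15*(z + 1/z)/2) · dz/(iz) = (2/i) ∮_{|z|=1} dz/(15*z^2 + 46*z + 15).
The roots of 15*z^2 + 46*z + 15 are z = (-23 ± sqrt(23^2 - 15^2))/15, with sqrt(304) = 4*sqrt(19); their product is 1, so only z₊ = -23/15 + 4*sqrt(19)/15 lies inside the unit circle (z₋ = -23/15 - 4*sqrt(19)/15 lies outside).
z₊ is a simple zero of q(z) = 15*z^2 + 46*z + 15, so Res(1/q, z₊) = 1/q'(z₊) with q'(z) = 30*z + 46; and q'(z₊) = 15*(z₊ - z₋) = 8*sqrt(19).
Therefore J = (2/i) · 2πi · 1/(8*sqrt(19)) = 2*pi/(4*sqrt(19)) = sqrt(19)*pi/38

Final answer: sqrt(19)*pi/38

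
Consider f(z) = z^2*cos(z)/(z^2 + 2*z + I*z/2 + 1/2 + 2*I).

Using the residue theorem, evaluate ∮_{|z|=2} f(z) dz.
pi*(12/25 - 16*I/25)*cosh(1)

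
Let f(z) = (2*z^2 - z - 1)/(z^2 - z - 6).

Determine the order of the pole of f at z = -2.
1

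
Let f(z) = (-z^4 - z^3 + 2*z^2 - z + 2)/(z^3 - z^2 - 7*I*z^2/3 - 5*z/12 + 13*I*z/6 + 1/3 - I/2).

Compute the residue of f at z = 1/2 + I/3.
12439/3924 - 2357*I/2616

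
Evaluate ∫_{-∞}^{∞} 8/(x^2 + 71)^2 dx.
4*sqrt(71)*pi/5041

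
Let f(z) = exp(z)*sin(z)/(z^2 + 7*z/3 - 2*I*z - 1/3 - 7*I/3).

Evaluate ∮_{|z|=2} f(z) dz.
By the residue theorem, ∮_C f(z) dz = 2πi · (sum of the residues of f at the poles inside |z| = 2).

The denominator factors as (z + 1/3 - I)*(z + 2 - I), so the singularities of f are simple poles at z = -1/3 + I, z = -2 + I.
  |-1/3 + I|² = 10/9 < 4 = 2², so this pole is inside the contour.
  |-2 + I|² = 5 > 4 = 2², so this pole is outside the contour.

With P(z) = exp(z)*sin(z) and Q(z) = z^2 + 7*z/3 - 2*I*z - 1/3 - 7*I/3, each pole is simple, so Res(f, z₀) = P(z₀)/Q'(z₀) with Q'(z) = 2*z + 7/3 - 2*I.
  Res(f, -1/3 + I) = P(-1/3 + I)/Q'(-1/3 + I) = (-exp(-1/3 + I)*sin(1/3 - I))/(5/3) = -3*exp(-1/3 + I)*sin(1/3 - I)/5

∮_C f(z) dz = 2πi · (-3*exp(-1/3 + I)*sin(1/3 - I)/5) = -6*I*pi*exp(-1/3 + I)*sin(1/3 - I)/5

Final answer: -6*I*pi*exp(-1/3 + I)*sin(1/3 - I)/5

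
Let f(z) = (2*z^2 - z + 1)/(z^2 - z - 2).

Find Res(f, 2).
Write f(z) = P(z)/Q(z) with P(z) = 2*z^2 - z + 1 and Q(z) = z^2 - z - 2.
The denominator factors as Q(z) = (z + 1)*(z - 2), so z = 2 is a simple zero of Q and P is analytic there; z = 2 is therefore a simple pole and
  Res(f, z₀) = P(z₀)/Q'(z₀).

Q'(z) = 2*z - 1, so Q'(2) = 3.
P(2) = 7.

Res(f, 2) = (7)/(3) = 7/3

Final answer: 7/3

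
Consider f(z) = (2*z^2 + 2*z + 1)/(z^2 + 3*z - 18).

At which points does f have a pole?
The singularities of f are the zeros of the denominator. Factoring,
  z^2 + 3*z - 18 = (z + 6)*(z - 3)
so the candidates are z = -6, z = 3.

Check the numerator P(z) = 2*z^2 + 2*z + 1 at each one:
  P(-6) = 61 ≠ 0, so z = -6 is a (simple) pole.
  P(3) = 25 ≠ 0, so z = 3 is a (simple) pole.

Poles of f: {-6, 3}

Final answer: {-6, 3}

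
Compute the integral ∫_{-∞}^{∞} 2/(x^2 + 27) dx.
Let f(z) = 2/(z^2 + 27). The denominator has no real zeros and deg Q - deg P = 2 ≥ 2, so the integral of f over the upper semicircle |z| = R tends to 0 as R → ∞. Closing the contour in the upper half-plane,
  ∫_{-∞}^{∞} f(x) dx = 2πi · Σ Res(f, z_k)  over the poles with Im z_k > 0.

Zeros of the denominator: z^2 + 27 = 0 gives z = ±3*sqrt(3)*I.
Upper half-plane: z = 3*sqrt(3)*I (simple).

Each pole is a simple zero of Q(z) = z^2 + 27, so Res(f, z₀) = P(z₀)/Q'(z₀) with P(z) = 2, Q'(z) = 2*z:
  Res(f, 3*sqrt(3)*I) = (2)/(6*sqrt(3)*I) = -sqrt(3)*I/9

∫_{-∞}^{∞} f(x) dx = 2πi · (-sqrt(3)*I/9) = 2*sqrt(3)*pi/9

Final answer: 2*sqrt(3)*pi/9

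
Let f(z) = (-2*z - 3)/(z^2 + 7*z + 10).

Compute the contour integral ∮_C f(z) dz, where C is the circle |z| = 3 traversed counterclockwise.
By the residue theorem, ∮_C f(z) dz = 2πi · (sum of the residues of f at the poles inside |z| = 3).

The denominator factors as (z + 2)*(z + 5), so the singularities of f are simple poles at z = -2, z = -5.
  |-2|² = 4 < 9 = 3², so this pole is inside the contour.
  |-5|² = 25 > 9 = 3², so this pole is outside the contour.

With P(z) = -2*z - 3 and Q(z) = z^2 + 7*z + 10, each pole is simple, so Res(f, z₀) = P(z₀)/Q'(z₀) with Q'(z) = 2*z + 7.
  Res(f, -2) = P(-2)/Q'(-2) = (1)/(3) = 1/3

∮_C f(z) dz = 2πi · (1/3) = 2*I*pi/3

Final answer: 2*I*pi/3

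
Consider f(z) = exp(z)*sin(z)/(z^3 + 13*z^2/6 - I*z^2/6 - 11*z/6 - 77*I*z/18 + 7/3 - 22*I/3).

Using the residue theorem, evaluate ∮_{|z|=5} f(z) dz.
By the residue theorem, ∮_C f(z) dz = 2πi · (sum of the residues of f at the poles inside |z| = 5).

The denominator factors as (z + 2/3 + I)*(z - 3/2 - 3*I/2)*(z + 3 + I/3), so the singularities of f are simple poles at z = -2/3 - I, z = 3/2 + 3*I/2, z = -3 - I/3.
  |-2/3 - I|² = 13/9 < 25 = 5², so this pole is inside the contour.
  |3/2 + 3*I/2|² = 9/2 < 25 = 5², so this pole is inside the contour.
  |-3 - I/3|² = 82/9 < 25 = 5², so this pole is inside the contour.

With P(z) = exp(z)*sin(z) and Q(z) = z^3 + 13*z^2/6 - I*z^2/6 - 11*z/6 - 77*I*z/18 + 7/3 - 22*I/3, each pole is simple, so Res(f, z₀) = P(z₀)/Q'(z₀) with Q'(z) = 3*z^2 + 13*z/3 - I*z/3 - 11/6 - 77*I/18.
  Res(f, -2/3 - I) = P(-2/3 - I)/Q'(-2/3 - I) = (-exp(-2/3 - I)*sin(2/3 + I))/(-121/18 - 79*I/18) = (1089/10441 - 711*I/10441)*exp(-2/3 - I)*sin(2/3 + I)
  Res(f, 3/2 + 3*I/2) = P(3/2 + 3*I/2)/Q'(3/2 + 3*I/2) = (exp(3/2 + 3*I/2)*sin(3/2 + 3*I/2))/(31/6 + 137*I/9) = (1674/83725 - 4932*I/83725)*exp(3/2 + 3*I/2)*sin(3/2 + 3*I/2)
  Res(f, -3 - I/3) = P(-3 - I/3)/Q'(-3 - I/3) = (-exp(-3 - I/3)*sin(3 + I/3))/(211/18 + 23*I/18) = (-1899/22525 + 207*I/22525)*exp(-3 - I/3)*sin(3 + I/3)

Sum of residues inside C: (1089/10441 - 711*I/10441)*exp(-2/3 - I)*sin(2/3 + I) + (-1899/22525 + 207*I/22525)*exp(-3 - I/3)*sin(3 + I/3) + (1674/83725 - 4932*I/83725)*exp(3/2 + 3*I/2)*sin(3/2 + 3*I/2)
∮_C f(z) dz = 2πi · ((1089/10441 - 711*I/10441)*exp(-2/3 - I)*sin(2/3 + I) + (-1899/22525 + 207*I/22525)*exp(-3 - I/3)*sin(3 + I/3) + (1674/83725 - 4932*I/83725)*exp(3/2 + 3*I/2)*sin(3/2 + 3*I/2)) = pi*(-414/22525 - 3798*I/22525)*exp(-3 - I/3)*sin(3 + I/3) + pi*(1422/10441 + 2178*I/10441)*exp(-2/3 - I)*sin(2/3 + I) + pi*(9864/83725 + 3348*I/83725)*exp(3/2 + 3*I/2)*sin(3/2 + 3*I/2)

Final answer: pi*(-414/22525 - 3798*I/22525)*exp(-3 - I/3)*sin(3 + I/3) + pi*(1422/10441 + 2178*I/10441)*exp(-2/3 - I)*sin(2/3 + I) + pi*(9864/83725 + 3348*I/83725)*exp(3/2 + 3*I/2)*sin(3/2 + 3*I/2)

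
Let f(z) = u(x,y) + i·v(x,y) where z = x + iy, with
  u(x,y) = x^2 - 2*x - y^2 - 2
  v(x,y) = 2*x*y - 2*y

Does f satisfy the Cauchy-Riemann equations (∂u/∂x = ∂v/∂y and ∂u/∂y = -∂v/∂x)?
∂u/∂x = 2*x - 2
∂v/∂y = 2*x - 2
∂u/∂y = -2*y
∂v/∂x = 2*y
∂u/∂x = ∂v/∂y and ∂u/∂y = -∂v/∂x hold identically; f is analytic.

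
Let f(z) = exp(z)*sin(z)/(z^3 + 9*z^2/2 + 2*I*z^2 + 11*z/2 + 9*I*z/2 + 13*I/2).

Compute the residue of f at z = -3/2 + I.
Write f(z) = P(z)/Q(z) with P(z) = exp(z)*sin(z) and Q(z) = z^3 + 9*z^2/2 + 2*I*z^2 + 11*z/2 + 9*I*z/2 + 13*I/2.
The denominator factors as Q(z) = (z + I)*(z + 3 + 2*I)*(z + 3/2 - I), so z = -3/2 + I is a simple zero of Q and P is analytic there; z = -3/2 + I is therefore a simple pole and
  Res(f, z₀) = P(z₀)/Q'(z₀).

Q'(z) = 3*z^2 + 9*z + 4*I*z + 11/2 + 9*I/2, so Q'(-3/2 + I) = -33/4 - 3*I/2.
P(-3/2 + I) = -exp(-3/2 + I)*sin(3/2 - I).

Res(f, -3/2 + I) = (-exp(-3/2 + I)*sin(3/2 - I))/(-33/4 - 3*I/2) = (44/375 - 8*I/375)*exp(-3/2 + I)*sin(3/2 - I)

Final answer: (44/375 - 8*I/375)*exp(-3/2 + I)*sin(3/2 - I)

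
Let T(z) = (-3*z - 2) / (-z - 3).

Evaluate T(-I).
9/10 - 7*I/10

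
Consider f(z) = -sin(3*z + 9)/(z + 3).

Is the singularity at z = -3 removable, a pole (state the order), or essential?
Let u = z + 3. The argument of sin is 3*z + 9 = 3u, so
  f = -sin(3u)/u = -((3u) - (3u)^3/6 + ...)/u = -3 + (9/2)*u^2 - ...
The Laurent expansion about u = 0 has no negative powers; equivalently lim_{z→-3} f(z) = -3 exists and is finite.
So the singularity is removable.

Final answer: removable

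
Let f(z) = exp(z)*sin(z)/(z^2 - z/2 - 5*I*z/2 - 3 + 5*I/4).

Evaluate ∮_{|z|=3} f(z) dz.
By the residue theorem, ∮_C f(z) dz = 2πi · (sum of the residues of f at the poles inside |z| = 3).

The denominator factors as (z + 1 - 3*I/2)*(z - 3/2 - I), so the singularities of f are simple poles at z = -1 + 3*I/2, z = 3/2 + I.
  |-1 + 3*I/2|² = 13/4 < 9 = 3², so this pole is inside the contour.
  |3/2 + I|² = 13/4 < 9 = 3², so this pole is inside the contour.

With P(z) = exp(z)*sin(z) and Q(z) = z^2 - z/2 - 5*I*z/2 - 3 + 5*I/4, each pole is simple, so Res(f, z₀) = P(z₀)/Q'(z₀) with Q'(z) = 2*z - 1/2 - 5*I/2.
  Res(f, -1 + 3*I/2) = P(-1 + 3*I/2)/Q'(-1 + 3*I/2) = (-exp(-1 + 3*I/2)*sin(1 - 3*I/2))/(-5/2 + I/2) = (5/13 + I/13)*exp(-1 + 3*I/2)*sin(1 - 3*I/2)
  Res(f, 3/2 + I) = P(3/2 + I)/Q'(3/2 + I) = (exp(3/2 + I)*sin(3/2 + I))/(5/2 - I/2) = (5/13 + I/13)*exp(3/2 + I)*sin(3/2 + I)

Sum of residues inside C: (5/13 + I/13)*exp(-1 + 3*I/2)*sin(1 - 3*I/2) + (5/13 + I/13)*exp(3/2 + I)*sin(3/2 + I)
∮_C f(z) dz = 2πi · ((5/13 + I/13)*exp(-1 + 3*I/2)*sin(1 - 3*I/2) + (5/13 + I/13)*exp(3/2 + I)*sin(3/2 + I)) = pi*(-2/13 + 10*I/13)*exp(-1 + 3*I/2)*sin(1 - 3*I/2) + pi*(-2/13 + 10*I/13)*exp(3/2 + I)*sin(3/2 + I)

Final answer: pi*(-2/13 + 10*I/13)*exp(-1 + 3*I/2)*sin(1 - 3*I/2) + pi*(-2/13 + 10*I/13)*exp(3/2 + I)*sin(3/2 + I)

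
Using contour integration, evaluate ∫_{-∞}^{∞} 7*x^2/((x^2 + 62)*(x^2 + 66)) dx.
Let f(z) = 7*z^2/((z^2 + 62)*(z^2 + 66)). The denominator has no real zeros and deg Q - deg P = 2 ≥ 2, so the integral of f over the upper semicircle |z| = R tends to 0 as R → ∞. Closing the contour in the upper half-plane,
  ∫_{-∞}^{∞} f(x) dx = 2πi · Σ Res(f, z_k)  over the poles with Im z_k > 0.

Zeros of the denominator: z^2 + 62 = 0 gives z = ±sqrt(62)*I; z^2 + 66 = 0 gives z = ±sqrt(66)*I.
Upper half-plane: z = sqrt(62)*I, z = sqrt(66)*I (simple).

Each pole is a simple zero of Q(z) = z^4 + 128*z^2 + 4092, so Res(f, z₀) = P(z₀)/Q'(z₀) with P(z) = 7*z^2, Q'(z) = 4*z^3 + 256*z:
  Res(f, sqrt(62)*I) = (-434)/(8*sqrt(62)*I) = 7*sqrt(62)*I/8
  Res(f, sqrt(66)*I) = (-462)/(-8*sqrt(66)*I) = -7*sqrt(66)*I/8

Sum of residues: 7*I*(-sqrt(66) + sqrt(62))/8
∫_{-∞}^{∞} f(x) dx = 2πi · (7*I*(-sqrt(66) + sqrt(62))/8) = 7*pi*(-sqrt(62) + sqrt(66))/4

Final answer: 7*pi*(-sqrt(62) + sqrt(66))/4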